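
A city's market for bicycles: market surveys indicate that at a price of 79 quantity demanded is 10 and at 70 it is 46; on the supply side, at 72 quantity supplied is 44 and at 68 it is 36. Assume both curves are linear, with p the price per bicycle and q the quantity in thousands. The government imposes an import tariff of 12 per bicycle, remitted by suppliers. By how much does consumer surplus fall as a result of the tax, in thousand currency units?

Demand slope: (46 − 10)/(70 − 79) = -4, so qd = 326 − 4p.
Supply slope: (36 − 44)/(68 − 72) = 2, so qs = 2p − 100.
Before the tax: set 326 − 4p = 2p − 100 → p* = 71, q* = 42.
With the tax collected from suppliers, supply shifts: qs = 2(p − 12) − 100.
Solving gives q = 26 with consumers paying 75 and suppliers receiving 63 (the 12 wedge).
ΔCS is the trapezoid between Q = 26 and Q = 42 of height 4: ½ · (42 + 26) · 4 = 136.

Consumer surplus falls by 136 thousand.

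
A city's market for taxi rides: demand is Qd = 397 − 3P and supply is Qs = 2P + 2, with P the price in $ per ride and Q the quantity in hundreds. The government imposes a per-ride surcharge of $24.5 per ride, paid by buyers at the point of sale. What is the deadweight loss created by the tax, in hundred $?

Before the tax: set 397 − 3P = 2P + 2 → P* = $79, Q* = 160.
With the tax collected from buyers, demand (in seller-price terms) shifts: Qd = 397 − 3(P + 24.5).
Solving gives Q = 130.6 with buyers paying $88.8 and producers receiving $64.3 (the $24.5 wedge).
Quantity falls by |ΔQ| = |160 − 130.6| = 29.4.
DWL = ½ · t · |ΔQ| = ½ · 24.5 · 29.4 = $360.15.

Deadweight loss = $360.15 hundred.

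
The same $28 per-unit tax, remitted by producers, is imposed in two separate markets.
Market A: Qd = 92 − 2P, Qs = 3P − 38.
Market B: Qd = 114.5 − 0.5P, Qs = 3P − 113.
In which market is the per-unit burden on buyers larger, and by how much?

Market B, by $7.2.

Market A: pre-tax P* = $26, Q* = 40; post-tax Q = 6.4; per-unit burden on buyers = $16.8.
Market B: pre-tax P* = $65, Q* = 82; post-tax Q = 70; per-unit burden on buyers = $24.
Difference: $16.8 vs $24 → market B is larger by $7.2.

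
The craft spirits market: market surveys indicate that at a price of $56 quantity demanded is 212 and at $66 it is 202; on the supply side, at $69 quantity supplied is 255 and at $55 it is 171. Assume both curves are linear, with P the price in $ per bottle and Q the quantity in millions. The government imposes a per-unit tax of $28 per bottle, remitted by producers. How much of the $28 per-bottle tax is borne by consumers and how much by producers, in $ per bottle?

Demand slope: (202 − 212)/(66 − 56) = -1, so Qd = 268 − P.
Supply slope: (171 − 255)/(55 − 69) = 6, so Qs = 6P − 159.
Without the tax, 268 − P = 6P − 159 gives 7P = 427, so P* = $61 and Q* = 207.
With the tax collected from producers, supply shifts: Qs = 6(P − 28) − 159.
Solving gives Q = 183 with consumers paying $85 and producers receiving $57 (the $28 wedge).
Burden on consumers: $24; on producers: $4. (They sum to $28.)
The less price-elastic side of the market bears the larger share of a per-unit tax.

Consumers bear $24 per bottle; producers bear $4 per bottle.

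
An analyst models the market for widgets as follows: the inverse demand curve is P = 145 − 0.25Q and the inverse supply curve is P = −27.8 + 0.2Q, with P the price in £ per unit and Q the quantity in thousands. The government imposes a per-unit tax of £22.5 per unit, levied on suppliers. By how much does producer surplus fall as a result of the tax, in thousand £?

Producer surplus falls by £3590 thousand.

Rewrite in direct form: Qd = 580 − 4P and Qs = 5P + 139.
Before the tax: set 580 − 4P = 5P + 139 → P* = £49, Q* = 384.
With the tax collected from suppliers, supply shifts: Qs = 5(P − 22.5) + 139.
New equilibrium: consumers pay £61.5, suppliers receive £39, Q = 334. (Wedge: Pb − Ps = 22.5.)
ΔPS is the trapezoid between Q = 334 and Q = 384 of height £10: ½ · (384 + 334) · 10 = £3590.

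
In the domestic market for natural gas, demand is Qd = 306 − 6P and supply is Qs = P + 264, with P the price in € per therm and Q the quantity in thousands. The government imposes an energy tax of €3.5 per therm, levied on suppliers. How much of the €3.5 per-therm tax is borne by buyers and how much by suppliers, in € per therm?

Buyers bear €0.5 per therm; suppliers bear €3 per therm.

Before the tax: set 306 − 6P = P + 264 → P* = €6, Q* = 270.
With the tax collected from suppliers, supply shifts: Qs = (P − 3.5) + 264.
Solving gives Q = 267 with buyers paying €6.5 and suppliers receiving €3 (the €3.5 wedge).
Burden on buyers: €0.5; on suppliers: €3. (They sum to €3.5.)
The less price-elastic side of the market bears the larger share of a per-unit tax.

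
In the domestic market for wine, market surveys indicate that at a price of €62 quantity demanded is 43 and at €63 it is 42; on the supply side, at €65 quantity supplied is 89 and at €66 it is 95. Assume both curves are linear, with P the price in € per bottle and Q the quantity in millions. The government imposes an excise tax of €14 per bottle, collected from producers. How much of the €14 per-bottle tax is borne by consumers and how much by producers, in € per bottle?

Demand slope: (42 − 43)/(63 − 62) = -1, so Qd = 105 − P.
Supply slope: (95 − 89)/(66 − 65) = 6, so Qs = 6P − 301.
Before the tax: set 105 − P = 6P − 301 → P* = €58, Q* = 47.
With the tax collected from producers, supply shifts: Qs = 6(P − 14) − 301.
Solving gives Q = 35 with consumers paying €70 and producers receiving €56 (the €14 wedge).
Burden on consumers: €12; on producers: €2. (They sum to €14.)
The less price-elastic side of the market bears the larger share of a per-unit tax.

Consumers bear €12 per bottle; producers bear €2 per bottle.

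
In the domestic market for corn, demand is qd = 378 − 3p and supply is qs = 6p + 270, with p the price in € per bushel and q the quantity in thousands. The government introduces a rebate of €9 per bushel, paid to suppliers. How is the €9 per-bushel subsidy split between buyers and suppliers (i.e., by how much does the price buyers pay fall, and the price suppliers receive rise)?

Without the subsidy, 378 − 3p = 6p + 270 gives 9p = 108, so p* = €12 and q* = 342.
With a per-unit subsidy paid to suppliers, each receives p + 9 per unit sold, so supply becomes qs = 6(p + 9) + 270.
New equilibrium: buyers pay €6, suppliers receive €15, q = 360. (Wedge: pb − ps = −9.)
Gain to buyers: €6; to suppliers: €3. (They sum to €9.)

Buyers gain €6 per bushel; suppliers gain €3 per bushel.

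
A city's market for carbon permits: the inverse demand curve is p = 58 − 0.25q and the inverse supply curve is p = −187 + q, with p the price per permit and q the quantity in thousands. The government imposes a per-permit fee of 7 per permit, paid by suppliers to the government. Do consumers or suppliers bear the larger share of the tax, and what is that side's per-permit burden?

Rewrite in direct form: qd = 232 − 4p and qs = p + 187.
Before the tax: set 232 − 4p = p + 187 → p* = 9, q* = 196.
With the tax collected from suppliers, supply shifts: qs = (p − 7) + 187.
New equilibrium: consumers pay 10.4, suppliers receive 3.4, q = 190.4. (Wedge: pb − ps = 7.)
Per-permit burden: consumers 1.4, suppliers 5.6.
Suppliers take the larger share because supply is less price-elastic here (demand slope 4 vs supply slope 1).

Suppliers bear the larger share: 5.6 per permit.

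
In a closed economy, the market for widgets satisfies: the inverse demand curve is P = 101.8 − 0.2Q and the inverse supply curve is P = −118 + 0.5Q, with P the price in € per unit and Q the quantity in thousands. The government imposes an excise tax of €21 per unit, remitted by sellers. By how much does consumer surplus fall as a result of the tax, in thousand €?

Inverting to Q(P) form: Qd = 509 − 5P; Qs = 2P + 236.
Before the tax: set 509 − 5P = 2P + 236 → P* = €39, Q* = 314.
With the tax collected from sellers, supply shifts: Qs = 2(P − 21) + 236.
New equilibrium: buyers pay €45, sellers receive €24, Q = 284. (Wedge: Pb − Ps = 21.)
ΔCS is the trapezoid between Q = 284 and Q = 314 of height €6: ½ · (314 + 284) · 6 = €1794.

Consumer surplus falls by €1794 thousand.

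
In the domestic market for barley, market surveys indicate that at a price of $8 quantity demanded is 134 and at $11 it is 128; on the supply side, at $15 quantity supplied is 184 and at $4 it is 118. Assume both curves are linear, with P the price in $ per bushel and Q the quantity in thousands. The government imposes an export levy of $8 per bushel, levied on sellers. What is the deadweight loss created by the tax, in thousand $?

Demand slope: (128 − 134)/(11 − 8) = -2, so Qd = 150 − 2P.
Supply slope: (118 − 184)/(4 − 15) = 6, so Qs = 6P + 94.
Without the tax, 150 − 2P = 6P + 94 gives 8P = 56, so P* = $7 and Q* = 136.
With the tax collected from sellers, supply shifts: Qs = 6(P − 8) + 94.
Solving gives Q = 124 with consumers paying $13 and sellers receiving $5 (the $8 wedge).
Quantity falls by |ΔQ| = |136 − 124| = 12.
DWL = ½ · t · |ΔQ| = ½ · 8 · 12 = $48.

Deadweight loss = $48 thousand.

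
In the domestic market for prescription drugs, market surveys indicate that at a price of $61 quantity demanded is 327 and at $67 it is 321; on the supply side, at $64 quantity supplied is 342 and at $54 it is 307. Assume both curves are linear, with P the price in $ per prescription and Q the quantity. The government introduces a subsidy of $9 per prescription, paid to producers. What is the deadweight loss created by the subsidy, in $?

Demand slope: (321 − 327)/(67 − 61) = -1, so Qd = 388 − P.
Supply slope: (307 − 342)/(54 − 64) = 3.5, so Qs = 3.5P + 118.
Before the subsidy: set 388 − P = 3.5P + 118 → P* = $60, Q* = 328.
With a per-unit subsidy paid to producers, each receives P + 9 per unit sold, so supply becomes Qs = 3.5(P + 9) + 118.
Solving gives Q = 335 with buyers paying $53 and producers receiving $62 (the $9 wedge).
Quantity rises by |ΔQ| = |328 − 335| = 7.
DWL = ½ · t · |ΔQ| = ½ · 9 · 7 = $31.5.

Deadweight loss = $31.5.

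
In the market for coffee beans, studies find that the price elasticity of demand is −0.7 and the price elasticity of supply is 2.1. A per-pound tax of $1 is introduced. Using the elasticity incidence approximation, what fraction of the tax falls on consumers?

Consumers' share ≈ 0.75.

Incidence ratio: consumers' share ≈ εs / (εs + |εd|) = 2.1 / (2.1 + 0.7) = 0.75.
Supply is the more elastic side, so consumers bear the larger share.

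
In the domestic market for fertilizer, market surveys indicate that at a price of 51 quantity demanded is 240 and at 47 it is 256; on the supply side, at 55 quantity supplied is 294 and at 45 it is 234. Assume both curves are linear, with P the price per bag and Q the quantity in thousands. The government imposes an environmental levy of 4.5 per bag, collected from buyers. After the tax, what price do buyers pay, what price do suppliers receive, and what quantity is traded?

Buyers pay 50.7; suppliers receive 46.2; quantity = 241.2.

Demand slope: (256 − 240)/(47 − 51) = -4, so Qd = 444 − 4P.
Supply slope: (234 − 294)/(45 − 55) = 6, so Qs = 6P − 36.
Without the tax, 444 − 4P = 6P − 36 gives 10P = 480, so P* = 48 and Q* = 252.
With the tax collected from buyers, demand (in seller-price terms) shifts: Qd = 444 − 4(P + 4.5).
Solving gives Q = 241.2 with buyers paying 50.7 and suppliers receiving 46.2 (the 4.5 wedge).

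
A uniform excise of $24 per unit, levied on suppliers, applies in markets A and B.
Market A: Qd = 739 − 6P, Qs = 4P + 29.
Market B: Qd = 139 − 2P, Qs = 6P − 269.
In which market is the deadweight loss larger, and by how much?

Market A, by $259.2.

Market A: pre-tax P* = $71, Q* = 313; post-tax Q = 255.4; deadweight loss = $691.2.
Market B: pre-tax P* = $51, Q* = 37; post-tax Q = 1; deadweight loss = $432.
Difference: $691.2 vs $432 → market A is larger by $259.2.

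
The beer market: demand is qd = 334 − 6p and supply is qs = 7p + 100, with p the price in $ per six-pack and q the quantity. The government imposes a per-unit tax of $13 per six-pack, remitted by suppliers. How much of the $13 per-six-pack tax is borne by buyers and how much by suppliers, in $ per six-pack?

Buyers bear $7 per six-pack; suppliers bear $6 per six-pack.

Before the tax: set 334 − 6p = 7p + 100 → p* = $18, q* = 226.
With the tax collected from suppliers, supply shifts: qs = 7(p − 13) + 100.
Solving gives q = 184 with buyers paying $25 and suppliers receiving $12 (the $13 wedge).
Burden on buyers: $7; on suppliers: $6. (They sum to $13.)
The less price-elastic side of the market bears the larger share of a per-unit tax.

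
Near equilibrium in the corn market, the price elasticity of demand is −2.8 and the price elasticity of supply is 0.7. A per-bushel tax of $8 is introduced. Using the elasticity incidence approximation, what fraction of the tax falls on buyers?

Buyers' share ≈ 0.2.

Incidence ratio: buyers' share ≈ εs / (εs + |εd|) = 0.7 / (0.7 + 2.8) = 0.2.
Supply is the less elastic side, so buyers bear the smaller share.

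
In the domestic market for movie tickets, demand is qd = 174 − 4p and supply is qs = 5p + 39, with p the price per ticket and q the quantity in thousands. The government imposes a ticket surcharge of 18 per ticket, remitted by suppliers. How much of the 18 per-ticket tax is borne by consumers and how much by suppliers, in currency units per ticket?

Before the tax: set 174 − 4p = 5p + 39 → p* = 15, q* = 114.
With the tax collected from suppliers, supply shifts: qs = 5(p − 18) + 39.
Solving gives q = 74 with consumers paying 25 and suppliers receiving 7 (the 18 wedge).
Burden on consumers: 10; on suppliers: 8. (They sum to 18.)

Consumers bear 10 per ticket; suppliers bear 8 per ticket.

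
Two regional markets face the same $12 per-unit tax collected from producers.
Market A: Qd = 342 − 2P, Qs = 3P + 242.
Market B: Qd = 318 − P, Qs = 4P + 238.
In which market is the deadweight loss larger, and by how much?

Market A: pre-tax P* = $20, Q* = 302; post-tax Q = 287.6; deadweight loss = $86.4.
Market B: pre-tax P* = $16, Q* = 302; post-tax Q = 292.4; deadweight loss = $57.6.
Difference: $86.4 vs $57.6 → market A is larger by $28.8.

Market A, by $28.8.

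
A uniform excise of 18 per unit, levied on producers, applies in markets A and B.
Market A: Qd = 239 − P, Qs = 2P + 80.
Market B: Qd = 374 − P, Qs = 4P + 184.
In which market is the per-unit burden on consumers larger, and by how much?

Market B, by 2.4.

Market A: pre-tax P* = 53, Q* = 186; post-tax Q = 174; per-unit burden on consumers = 12.
Market B: pre-tax P* = 38, Q* = 336; post-tax Q = 321.6; per-unit burden on consumers = 14.4.
Difference: 12 vs 14.4 → market B is larger by 2.4.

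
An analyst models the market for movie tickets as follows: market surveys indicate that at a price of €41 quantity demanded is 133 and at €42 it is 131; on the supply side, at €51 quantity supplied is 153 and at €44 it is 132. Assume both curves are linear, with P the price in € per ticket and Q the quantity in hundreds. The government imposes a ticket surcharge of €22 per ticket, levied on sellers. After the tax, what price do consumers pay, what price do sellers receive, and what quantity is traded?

Consumers pay €56.2; sellers receive €34.2; quantity = 102.6.

Demand slope: (131 − 133)/(42 − 41) = -2, so Qd = 215 − 2P.
Supply slope: (132 − 153)/(44 − 51) = 3, so Qs = 3P.
Before the tax: set 215 − 2P = 3P → P* = €43, Q* = 129.
With the tax collected from sellers, supply shifts: Qs = 3(P − 22).
New equilibrium: consumers pay €56.2, sellers receive €34.2, Q = 102.6. (Wedge: Pb − Ps = 22.)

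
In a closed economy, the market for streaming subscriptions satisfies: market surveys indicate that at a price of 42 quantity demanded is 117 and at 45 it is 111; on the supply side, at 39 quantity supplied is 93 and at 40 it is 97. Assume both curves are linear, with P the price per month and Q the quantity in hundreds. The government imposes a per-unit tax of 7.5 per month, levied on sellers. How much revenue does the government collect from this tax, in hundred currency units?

Tax revenue = 772.5 hundred.

Demand slope: (111 − 117)/(45 − 42) = -2, so Qd = 201 − 2P.
Supply slope: (97 − 93)/(40 − 39) = 4, so Qs = 4P − 63.
Before the tax: set 201 − 2P = 4P − 63 → P* = 44, Q* = 113.
With the tax collected from sellers, supply shifts: Qs = 4(P − 7.5) − 63.
Solving gives Q = 103 with buyers paying 49 and sellers receiving 41.5 (the 7.5 wedge).
Revenue = t · Q = 7.5 · 103 = 772.5.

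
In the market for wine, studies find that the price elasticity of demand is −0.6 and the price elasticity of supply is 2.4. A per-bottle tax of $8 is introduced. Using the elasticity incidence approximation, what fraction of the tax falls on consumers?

Incidence ratio: consumers' share ≈ εs / (εs + |εd|) = 2.4 / (2.4 + 0.6) = 0.8.
Supply is the more elastic side, so consumers bear the larger share.

Consumers' share ≈ 0.8.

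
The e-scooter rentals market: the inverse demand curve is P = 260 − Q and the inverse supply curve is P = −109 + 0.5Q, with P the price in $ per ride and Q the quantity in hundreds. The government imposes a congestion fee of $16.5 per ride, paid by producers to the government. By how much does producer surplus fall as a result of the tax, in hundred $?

Producer surplus falls by $1322.75 hundred.

Inverting to Q(P) form: Qd = 260 − P; Qs = 2P + 218.
Without the tax, 260 − P = 2P + 218 gives 3P = 42, so P* = $14 and Q* = 246.
With the tax collected from producers, supply shifts: Qs = 2(P − 16.5) + 218.
Solving gives Q = 235 with buyers paying $25 and producers receiving $8.5 (the $16.5 wedge).
ΔPS is the trapezoid between Q = 235 and Q = 246 of height $5.5: ½ · (246 + 235) · 5.5 = $1322.75.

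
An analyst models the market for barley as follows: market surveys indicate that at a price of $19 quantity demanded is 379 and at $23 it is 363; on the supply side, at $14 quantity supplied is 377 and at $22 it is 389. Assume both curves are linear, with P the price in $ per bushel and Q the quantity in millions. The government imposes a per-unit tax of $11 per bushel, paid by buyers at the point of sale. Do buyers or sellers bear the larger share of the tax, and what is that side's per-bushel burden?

Sellers bear the larger share: $8 per bushel.

Demand slope: (363 − 379)/(23 − 19) = -4, so Qd = 455 − 4P.
Supply slope: (389 − 377)/(22 − 14) = 1.5, so Qs = 1.5P + 356.
Without the tax, 455 − 4P = 1.5P + 356 gives 5.5P = 99, so P* = $18 and Q* = 383.
With the tax collected from buyers, demand (in seller-price terms) shifts: Qd = 455 − 4(P + 11).
New equilibrium: buyers pay $21, sellers receive $10, Q = 371. (Wedge: Pb − Ps = 11.)
Per-bushel burden: buyers $3, sellers $8.
Sellers take the larger share because supply is less price-elastic here (demand slope 4 vs supply slope 1.5).
The less price-elastic side of the market bears the larger share of a per-unit tax.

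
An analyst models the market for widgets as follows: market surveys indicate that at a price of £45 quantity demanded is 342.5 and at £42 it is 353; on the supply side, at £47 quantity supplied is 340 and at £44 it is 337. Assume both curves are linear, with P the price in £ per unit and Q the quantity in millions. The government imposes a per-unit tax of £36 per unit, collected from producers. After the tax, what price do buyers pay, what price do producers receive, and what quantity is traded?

Buyers pay £54; producers receive £18; quantity = 311.

Demand slope: (353 − 342.5)/(42 − 45) = -3.5, so Qd = 500 − 3.5P.
Supply slope: (337 − 340)/(44 − 47) = 1, so Qs = P + 293.
Without the tax, 500 − 3.5P = P + 293 gives 4.5P = 207, so P* = £46 and Q* = 339.
With the tax collected from producers, supply shifts: Qs = (P − 36) + 293.
Solving gives Q = 311 with buyers paying £54 and producers receiving £18 (the £36 wedge).
The less price-elastic side of the market bears the larger share of a per-unit tax.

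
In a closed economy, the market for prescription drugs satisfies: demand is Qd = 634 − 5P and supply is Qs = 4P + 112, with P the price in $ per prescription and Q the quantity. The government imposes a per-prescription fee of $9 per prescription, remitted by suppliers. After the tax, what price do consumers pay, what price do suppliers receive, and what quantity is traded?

Before the tax: set 634 − 5P = 4P + 112 → P* = $58, Q* = 344.
With the tax collected from suppliers, supply shifts: Qs = 4(P − 9) + 112.
New equilibrium: consumers pay $62, suppliers receive $53, Q = 324. (Wedge: Pb − Ps = 9.)

Consumers pay $62; suppliers receive $53; quantity = 324.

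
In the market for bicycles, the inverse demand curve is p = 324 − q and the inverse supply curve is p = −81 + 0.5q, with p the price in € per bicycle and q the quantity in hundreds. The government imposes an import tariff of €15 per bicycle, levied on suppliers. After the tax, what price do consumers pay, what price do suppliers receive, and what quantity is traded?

Rewrite in direct form: qd = 324 − p and qs = 2p + 162.
Without the tax, 324 − p = 2p + 162 gives 3p = 162, so p* = €54 and q* = 270.
With the tax collected from suppliers, supply shifts: qs = 2(p − 15) + 162.
New equilibrium: consumers pay €64, suppliers receive €49, q = 260. (Wedge: pb − ps = 15.)

Consumers pay €64; suppliers receive €49; quantity = 260.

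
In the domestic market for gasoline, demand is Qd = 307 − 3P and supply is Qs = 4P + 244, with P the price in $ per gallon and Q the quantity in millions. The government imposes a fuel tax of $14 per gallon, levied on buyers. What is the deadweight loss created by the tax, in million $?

Deadweight loss = $168 million.

Without the tax, 307 − 3P = 4P + 244 gives 7P = 63, so P* = $9 and Q* = 280.
With the tax collected from buyers, demand (in seller-price terms) shifts: Qd = 307 − 3(P + 14).
Solving gives Q = 256 with buyers paying $17 and suppliers receiving $3 (the $14 wedge).
Quantity falls by |ΔQ| = |280 − 256| = 24.
DWL = ½ · t · |ΔQ| = ½ · 14 · 24 = $168.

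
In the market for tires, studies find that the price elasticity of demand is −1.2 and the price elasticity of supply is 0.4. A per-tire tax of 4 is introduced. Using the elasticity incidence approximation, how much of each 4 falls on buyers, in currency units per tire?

Buyers bear ≈ 1 per tire.

Incidence ratio: buyers' share ≈ εs / (εs + |εd|) = 0.4 / (0.4 + 1.2) = 0.25.
So buyers bear ≈ 0.25 × 4 = 1; suppliers bear 3.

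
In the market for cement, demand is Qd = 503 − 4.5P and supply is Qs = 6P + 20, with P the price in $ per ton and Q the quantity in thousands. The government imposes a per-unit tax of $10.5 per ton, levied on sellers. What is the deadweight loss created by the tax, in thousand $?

Deadweight loss = $141.75 thousand.

Before the tax: set 503 − 4.5P = 6P + 20 → P* = $46, Q* = 296.
With the tax collected from sellers, supply shifts: Qs = 6(P − 10.5) + 20.
Solving gives Q = 269 with buyers paying $52 and sellers receiving $41.5 (the $10.5 wedge).
Quantity falls by |ΔQ| = |296 − 269| = 27.
DWL = ½ · t · |ΔQ| = ½ · 10.5 · 27 = $141.75.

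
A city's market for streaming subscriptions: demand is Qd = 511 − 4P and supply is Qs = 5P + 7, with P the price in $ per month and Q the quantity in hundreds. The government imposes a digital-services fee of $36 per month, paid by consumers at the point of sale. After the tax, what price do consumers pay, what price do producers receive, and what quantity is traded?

Consumers pay $76; producers receive $40; quantity = 207.

Without the tax, 511 − 4P = 5P + 7 gives 9P = 504, so P* = $56 and Q* = 287.
With the tax collected from consumers, demand (in seller-price terms) shifts: Qd = 511 − 4(P + 36).
Solving gives Q = 207 with consumers paying $76 and producers receiving $40 (the $36 wedge).
The less price-elastic side of the market bears the larger share of a per-unit tax.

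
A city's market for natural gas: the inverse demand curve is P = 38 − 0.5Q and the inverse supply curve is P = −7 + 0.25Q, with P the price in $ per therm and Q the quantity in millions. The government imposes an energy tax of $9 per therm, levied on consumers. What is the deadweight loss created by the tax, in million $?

Deadweight loss = $54 million.

Inverting to Q(P) form: Qd = 76 − 2P; Qs = 4P + 28.
Without the tax, 76 − 2P = 4P + 28 gives 6P = 48, so P* = $8 and Q* = 60.
With the tax collected from consumers, demand (in seller-price terms) shifts: Qd = 76 − 2(P + 9).
New equilibrium: consumers pay $14, sellers receive $5, Q = 48. (Wedge: Pb − Ps = 9.)
Quantity falls by |ΔQ| = |60 − 48| = 12.
DWL = ½ · t · |ΔQ| = ½ · 9 · 12 = $54.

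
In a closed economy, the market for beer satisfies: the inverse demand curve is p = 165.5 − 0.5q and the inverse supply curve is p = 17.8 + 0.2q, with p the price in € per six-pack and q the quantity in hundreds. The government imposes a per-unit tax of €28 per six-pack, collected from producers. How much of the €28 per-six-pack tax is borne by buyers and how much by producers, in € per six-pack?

Inverting to q(p) form: qd = 331 − 2p; qs = 5p − 89.
Before the tax: set 331 − 2p = 5p − 89 → p* = €60, q* = 211.
With the tax collected from producers, supply shifts: qs = 5(p − 28) − 89.
New equilibrium: buyers pay €80, producers receive €52, q = 171. (Wedge: pb − ps = 28.)
Burden on buyers: €20; on producers: €8. (They sum to €28.)
The less price-elastic side of the market bears the larger share of a per-unit tax.

Buyers bear €20 per six-pack; producers bear €8 per six-pack.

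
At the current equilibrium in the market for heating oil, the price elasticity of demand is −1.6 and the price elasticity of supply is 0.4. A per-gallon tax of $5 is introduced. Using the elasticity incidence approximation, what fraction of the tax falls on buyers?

Buyers' share ≈ 0.2.

Incidence ratio: buyers' share ≈ εs / (εs + |εd|) = 0.4 / (0.4 + 1.6) = 0.2.
Supply is the less elastic side, so buyers bear the smaller share.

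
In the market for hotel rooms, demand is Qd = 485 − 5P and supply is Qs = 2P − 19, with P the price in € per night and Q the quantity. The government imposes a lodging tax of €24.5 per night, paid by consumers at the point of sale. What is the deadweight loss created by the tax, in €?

Before the tax: set 485 − 5P = 2P − 19 → P* = €72, Q* = 125.
With the tax collected from consumers, demand (in seller-price terms) shifts: Qd = 485 − 5(P + 24.5).
New equilibrium: consumers pay €79, suppliers receive €54.5, Q = 90. (Wedge: Pb − Ps = 24.5.)
Quantity falls by |ΔQ| = |125 − 90| = 35.
DWL = ½ · t · |ΔQ| = ½ · 24.5 · 35 = €428.75.

Deadweight loss = €428.75.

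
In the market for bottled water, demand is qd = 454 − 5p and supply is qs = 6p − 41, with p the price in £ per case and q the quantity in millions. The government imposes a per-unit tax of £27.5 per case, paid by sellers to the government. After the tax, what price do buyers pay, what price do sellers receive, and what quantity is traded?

Buyers pay £60; sellers receive £32.5; quantity = 154.

Without the tax, 454 − 5p = 6p − 41 gives 11p = 495, so p* = £45 and q* = 229.
With the tax collected from sellers, supply shifts: qs = 6(p − 27.5) − 41.
Solving gives q = 154 with buyers paying £60 and sellers receiving £32.5 (the £27.5 wedge).
The less price-elastic side of the market bears the larger share of a per-unit tax.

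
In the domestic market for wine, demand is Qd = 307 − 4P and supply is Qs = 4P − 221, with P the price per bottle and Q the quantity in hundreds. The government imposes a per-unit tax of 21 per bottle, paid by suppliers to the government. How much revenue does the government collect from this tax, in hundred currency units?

Before the tax: set 307 − 4P = 4P − 221 → P* = 66, Q* = 43.
With the tax collected from suppliers, supply shifts: Qs = 4(P − 21) − 221.
Solving gives Q = 1 with consumers paying 76.5 and suppliers receiving 55.5 (the 21 wedge).
Revenue = t · Q = 21 · 1 = 21.

Tax revenue = 21 hundred.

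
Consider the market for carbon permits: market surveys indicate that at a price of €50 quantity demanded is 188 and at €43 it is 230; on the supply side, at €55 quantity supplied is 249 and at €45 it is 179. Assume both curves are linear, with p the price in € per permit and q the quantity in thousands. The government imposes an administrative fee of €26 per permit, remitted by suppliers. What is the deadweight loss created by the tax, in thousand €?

Demand slope: (230 − 188)/(43 − 50) = -6, so qd = 488 − 6p.
Supply slope: (179 − 249)/(45 − 55) = 7, so qs = 7p − 136.
Without the tax, 488 − 6p = 7p − 136 gives 13p = 624, so p* = €48 and q* = 200.
With the tax collected from suppliers, supply shifts: qs = 7(p − 26) − 136.
Solving gives q = 116 with consumers paying €62 and suppliers receiving €36 (the €26 wedge).
Quantity falls by |ΔQ| = |200 − 116| = 84.
DWL = ½ · t · |ΔQ| = ½ · 26 · 84 = €1092.

Deadweight loss = €1092 thousand.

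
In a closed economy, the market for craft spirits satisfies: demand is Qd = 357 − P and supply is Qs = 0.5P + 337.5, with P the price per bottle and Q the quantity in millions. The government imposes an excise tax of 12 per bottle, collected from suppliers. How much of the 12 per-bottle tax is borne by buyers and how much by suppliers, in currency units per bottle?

Without the tax, 357 − P = 0.5P + 337.5 gives 1.5P = 19.5, so P* = 13 and Q* = 344.
With the tax collected from suppliers, supply shifts: Qs = 0.5(P − 12) + 337.5.
Solving gives Q = 340 with buyers paying 17 and suppliers receiving 5 (the 12 wedge).
Burden on buyers: 4; on suppliers: 8. (They sum to 12.)
The less price-elastic side of the market bears the larger share of a per-unit tax.

Buyers bear 4 per bottle; suppliers bear 8 per bottle.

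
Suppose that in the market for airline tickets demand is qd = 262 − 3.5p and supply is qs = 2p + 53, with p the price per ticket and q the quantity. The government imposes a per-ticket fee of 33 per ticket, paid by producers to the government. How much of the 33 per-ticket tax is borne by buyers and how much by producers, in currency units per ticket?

Buyers bear 12 per ticket; producers bear 21 per ticket.

Before the tax: set 262 − 3.5p = 2p + 53 → p* = 38, q* = 129.
With the tax collected from producers, supply shifts: qs = 2(p − 33) + 53.
Solving gives q = 87 with buyers paying 50 and producers receiving 17 (the 33 wedge).
Burden on buyers: 12; on producers: 21. (They sum to 33.)
The less price-elastic side of the market bears the larger share of a per-unit tax.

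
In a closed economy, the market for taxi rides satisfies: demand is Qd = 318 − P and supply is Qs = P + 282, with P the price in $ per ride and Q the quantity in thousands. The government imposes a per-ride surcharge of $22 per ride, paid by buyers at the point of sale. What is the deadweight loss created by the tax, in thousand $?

Deadweight loss = $121 thousand.

Before the tax: set 318 − P = P + 282 → P* = $18, Q* = 300.
With the tax collected from buyers, demand (in seller-price terms) shifts: Qd = 318 − (P + 22).
Solving gives Q = 289 with buyers paying $29 and producers receiving $7 (the $22 wedge).
Quantity falls by |ΔQ| = |300 − 289| = 11.
DWL = ½ · t · |ΔQ| = ½ · 22 · 11 = $121.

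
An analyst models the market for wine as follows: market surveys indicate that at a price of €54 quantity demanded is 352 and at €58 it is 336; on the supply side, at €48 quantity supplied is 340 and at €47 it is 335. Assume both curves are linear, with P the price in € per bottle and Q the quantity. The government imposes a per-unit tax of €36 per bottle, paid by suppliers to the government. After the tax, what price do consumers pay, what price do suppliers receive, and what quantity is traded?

Demand slope: (336 − 352)/(58 − 54) = -4, so Qd = 568 − 4P.
Supply slope: (335 − 340)/(47 − 48) = 5, so Qs = 5P + 100.
Without the tax, 568 − 4P = 5P + 100 gives 9P = 468, so P* = €52 and Q* = 360.
With the tax collected from suppliers, supply shifts: Qs = 5(P − 36) + 100.
Solving gives Q = 280 with consumers paying €72 and suppliers receiving €36 (the €36 wedge).
The less price-elastic side of the market bears the larger share of a per-unit tax.

Consumers pay €72; suppliers receive €36; quantity = 280.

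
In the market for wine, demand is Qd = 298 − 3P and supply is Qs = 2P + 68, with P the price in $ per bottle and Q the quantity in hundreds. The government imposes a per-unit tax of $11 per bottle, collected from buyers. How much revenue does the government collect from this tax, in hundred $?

Tax revenue = $1614.8 hundred.

Before the tax: set 298 − 3P = 2P + 68 → P* = $46, Q* = 160.
With the tax collected from buyers, demand (in seller-price terms) shifts: Qd = 298 − 3(P + 11).
New equilibrium: buyers pay $50.4, producers receive $39.4, Q = 146.8. (Wedge: Pb − Ps = 11.)
Revenue = t · Q = 11 · 146.8 = $1614.8.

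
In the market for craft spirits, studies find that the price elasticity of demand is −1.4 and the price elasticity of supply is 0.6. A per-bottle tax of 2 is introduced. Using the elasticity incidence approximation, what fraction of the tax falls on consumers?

Incidence ratio: consumers' share ≈ εs / (εs + |εd|) = 0.6 / (0.6 + 1.4) = 0.3.
Supply is the less elastic side, so consumers bear the smaller share.

Consumers' share ≈ 0.3.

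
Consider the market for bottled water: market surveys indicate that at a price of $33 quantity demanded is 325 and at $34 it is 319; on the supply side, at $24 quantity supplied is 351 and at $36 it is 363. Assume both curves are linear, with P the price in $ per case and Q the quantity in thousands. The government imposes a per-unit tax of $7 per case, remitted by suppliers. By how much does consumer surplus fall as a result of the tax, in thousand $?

Demand slope: (319 − 325)/(34 − 33) = -6, so Qd = 523 − 6P.
Supply slope: (363 − 351)/(36 − 24) = 1, so Qs = P + 327.
Before the tax: set 523 − 6P = P + 327 → P* = $28, Q* = 355.
With the tax collected from suppliers, supply shifts: Qs = (P − 7) + 327.
Solving gives Q = 349 with buyers paying $29 and suppliers receiving $22 (the $7 wedge).
ΔCS is the trapezoid between Q = 349 and Q = 355 of height $1: ½ · (355 + 349) · 1 = $352.

Consumer surplus falls by $352 thousand.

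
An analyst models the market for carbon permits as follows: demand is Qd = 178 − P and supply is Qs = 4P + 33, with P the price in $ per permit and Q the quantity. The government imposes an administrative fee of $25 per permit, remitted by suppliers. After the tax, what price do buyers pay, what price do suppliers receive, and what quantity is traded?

Before the tax: set 178 − P = 4P + 33 → P* = $29, Q* = 149.
With the tax collected from suppliers, supply shifts: Qs = 4(P − 25) + 33.
Solving gives Q = 129 with buyers paying $49 and suppliers receiving $24 (the $25 wedge).
The less price-elastic side of the market bears the larger share of a per-unit tax.

Buyers pay $49; suppliers receive $24; quantity = 129.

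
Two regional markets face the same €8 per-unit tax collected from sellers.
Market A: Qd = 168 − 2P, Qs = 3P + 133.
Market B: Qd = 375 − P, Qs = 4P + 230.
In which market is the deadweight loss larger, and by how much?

Market A, by €12.8.

Market A: pre-tax P* = €7, Q* = 154; post-tax Q = 144.4; deadweight loss = €38.4.
Market B: pre-tax P* = €29, Q* = 346; post-tax Q = 339.6; deadweight loss = €25.6.
Difference: €38.4 vs €25.6 → market A is larger by €12.8.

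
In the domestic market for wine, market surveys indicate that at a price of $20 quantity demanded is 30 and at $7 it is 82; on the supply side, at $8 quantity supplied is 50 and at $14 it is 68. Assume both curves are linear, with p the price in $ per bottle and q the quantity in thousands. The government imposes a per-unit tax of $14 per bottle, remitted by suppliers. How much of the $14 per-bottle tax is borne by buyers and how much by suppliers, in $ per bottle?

Buyers bear $6 per bottle; suppliers bear $8 per bottle.

Demand slope: (82 − 30)/(7 − 20) = -4, so qd = 110 − 4p.
Supply slope: (68 − 50)/(14 − 8) = 3, so qs = 3p + 26.
Before the tax: set 110 − 4p = 3p + 26 → p* = $12, q* = 62.
With the tax collected from suppliers, supply shifts: qs = 3(p − 14) + 26.
New equilibrium: buyers pay $18, suppliers receive $4, q = 38. (Wedge: pb − ps = 14.)
Burden on buyers: $6; on suppliers: $8. (They sum to $14.)
The less price-elastic side of the market bears the larger share of a per-unit tax.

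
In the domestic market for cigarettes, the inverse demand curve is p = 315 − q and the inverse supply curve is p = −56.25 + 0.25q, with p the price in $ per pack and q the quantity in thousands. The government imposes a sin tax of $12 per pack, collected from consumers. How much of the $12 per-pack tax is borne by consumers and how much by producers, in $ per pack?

Inverting to q(p) form: qd = 315 − p; qs = 4p + 225.
Without the tax, 315 − p = 4p + 225 gives 5p = 90, so p* = $18 and q* = 297.
With the tax collected from consumers, demand (in seller-price terms) shifts: qd = 315 − (p + 12).
New equilibrium: consumers pay $27.6, producers receive $15.6, q = 287.4. (Wedge: pb − ps = 12.)
Burden on consumers: $9.6; on producers: $2.4. (They sum to $12.)

Consumers bear $9.6 per pack; producers bear $2.4 per pack.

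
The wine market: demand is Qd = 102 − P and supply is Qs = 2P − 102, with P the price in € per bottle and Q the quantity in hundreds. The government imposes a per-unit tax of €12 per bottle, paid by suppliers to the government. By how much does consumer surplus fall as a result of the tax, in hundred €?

Without the tax, 102 − P = 2P − 102 gives 3P = 204, so P* = €68 and Q* = 34.
With the tax collected from suppliers, supply shifts: Qs = 2(P − 12) − 102.
Solving gives Q = 26 with consumers paying €76 and suppliers receiving €64 (the €12 wedge).
ΔCS is the trapezoid between Q = 26 and Q = 34 of height €8: ½ · (34 + 26) · 8 = €240.

Consumer surplus falls by €240 hundred.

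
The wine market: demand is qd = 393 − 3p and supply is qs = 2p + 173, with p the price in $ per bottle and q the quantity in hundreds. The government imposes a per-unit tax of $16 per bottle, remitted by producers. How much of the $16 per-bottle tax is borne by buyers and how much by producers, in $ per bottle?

Without the tax, 393 − 3p = 2p + 173 gives 5p = 220, so p* = $44 and q* = 261.
With the tax collected from producers, supply shifts: qs = 2(p − 16) + 173.
New equilibrium: buyers pay $50.4, producers receive $34.4, q = 241.8. (Wedge: pb − ps = 16.)
Burden on buyers: $6.4; on producers: $9.6. (They sum to $16.)
The less price-elastic side of the market bears the larger share of a per-unit tax.

Buyers bear $6.4 per bottle; producers bear $9.6 per bottle.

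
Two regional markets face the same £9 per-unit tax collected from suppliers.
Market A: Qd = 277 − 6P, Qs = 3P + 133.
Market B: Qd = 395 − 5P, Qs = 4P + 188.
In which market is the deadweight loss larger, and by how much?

Market B, by £9.

Market A: pre-tax P* = £16, Q* = 181; post-tax Q = 163; deadweight loss = £81.
Market B: pre-tax P* = £23, Q* = 280; post-tax Q = 260; deadweight loss = £90.
Difference: £81 vs £90 → market B is larger by £9.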